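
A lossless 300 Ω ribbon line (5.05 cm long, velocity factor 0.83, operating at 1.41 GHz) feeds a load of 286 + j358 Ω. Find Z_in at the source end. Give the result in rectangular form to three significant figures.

Z_in ≈ 103 − j84.2 Ω

λ = v/f = 0.83·c / 1.41 GHz = 0.177 m
βl = 2π·l/λ = 2π × 0.286 = 103°
tan(βl) = tan(103°) = -4.35
Z_in = Z_0·(Z_L + jZ_0·tanβl)/(Z_0 + jZ_L·tanβl)
     = 300·(286 − j947)/(1860 − j1240)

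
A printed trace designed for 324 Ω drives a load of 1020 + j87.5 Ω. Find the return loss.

Γ = (696 + j87.5)/(1344 + j87.5), |Γ| = 0.521
RL = −20·log₁₀|Γ| = −20·log₁₀(0.521)

RL ≈ 5.67 dB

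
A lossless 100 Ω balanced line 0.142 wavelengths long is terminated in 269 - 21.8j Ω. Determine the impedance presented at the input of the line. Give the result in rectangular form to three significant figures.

Z_in ≈ 53.6 − j60.2 Ω

βl = 2π × 0.142 = 51.1°
tan(βl) = tan(51.1°) = 1.24
Z_in = Z_0·(Z_L + jZ_0·tanβl)/(Z_0 + jZ_L·tanβl)
     = 100·(269 + j102)/(127 + j334)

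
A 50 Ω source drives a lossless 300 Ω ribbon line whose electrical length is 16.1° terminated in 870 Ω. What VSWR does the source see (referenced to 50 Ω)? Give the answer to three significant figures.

tan(βl) = 0.289
Z_in = Z_0·(Z_L + jZ_0·tanβl)/(Z_0 + jZ_L·tanβl) = 554 − j377 Ω
Γ_s = (Z_in − Z_s)/(Z_in + Z_s) = (504 − j377)/(604 − j377), |Γ_s| = 0.884
VSWR = (1 + |Γ_s|)/(1 − |Γ_s|)

VSWR ≈ 16.2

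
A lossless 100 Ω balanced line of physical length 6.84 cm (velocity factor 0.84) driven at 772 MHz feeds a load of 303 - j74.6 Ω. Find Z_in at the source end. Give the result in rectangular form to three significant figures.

λ = v/f = 0.84·c / 772 MHz = 0.326 m
βl = 2π·l/λ = 2π × 0.21 = 75.4°
tan(βl) = tan(75.4°) = 3.85
Z_in = Z_0·(Z_L + jZ_0·tanβl)/(Z_0 + jZ_L·tanβl)
     = 100·(303 + j310)/(387 + j1170)

Z_in ≈ 31.7 − j15.4 Ω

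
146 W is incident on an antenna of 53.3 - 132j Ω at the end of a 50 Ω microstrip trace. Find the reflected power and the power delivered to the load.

P_reflected ≈ 90.6 W; P_delivered ≈ 55.4 W

|Γ| = |(3.3 − j132)/(103.3 − j132)| = 0.788
|Γ|² = 0.621
P_refl = |Γ|²·P_inc = 90.6 W, P_del = (1 − |Γ|²)·P_inc = 55.4 W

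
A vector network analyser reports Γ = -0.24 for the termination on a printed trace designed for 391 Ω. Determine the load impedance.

Z_L = Z_0·(1 + Γ)/(1 − Γ) = 391·(0.76)/(1.24)

Z_L ≈ 240 Ω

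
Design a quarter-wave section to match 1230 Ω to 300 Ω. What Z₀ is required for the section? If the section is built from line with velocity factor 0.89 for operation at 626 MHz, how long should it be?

Z_qwt = √(Z_0·R_L) = √(300 × 1230) = √369000
λ = 0.89·c/f = 0.427 m, so l = λ/4 = 0.107 m

Z_qwt ≈ 607 Ω; length ≈ 10.7 cm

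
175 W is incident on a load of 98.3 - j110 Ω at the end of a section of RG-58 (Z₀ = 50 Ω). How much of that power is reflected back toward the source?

P_reflected ≈ 74.1 W

|Γ| = |(48.3 − j110)/(148.3 − j110)| = 0.651
|Γ|² = 0.423
P_refl = |Γ|²·P_inc = 74.1 W, P_del = (1 − |Γ|²)·P_inc = 101 W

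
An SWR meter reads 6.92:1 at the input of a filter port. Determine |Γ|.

|Γ| = (S − 1)/(S + 1) = (6.92 − 1)/(6.92 + 1) = 5.92/7.92

|Γ| ≈ 0.747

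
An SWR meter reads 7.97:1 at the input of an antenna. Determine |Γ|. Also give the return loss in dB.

|Γ| = (S − 1)/(S + 1) = (7.97 − 1)/(7.97 + 1) = 6.97/8.97
RL = −20·log₁₀|Γ| = −20·log₁₀(0.777)

|Γ| ≈ 0.777; return loss ≈ 2.19 dB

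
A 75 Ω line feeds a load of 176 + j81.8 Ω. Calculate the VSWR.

Γ = (Z_L − Z_0)/(Z_L + Z_0) = (101 + j81.8)/(251 + j81.8)
|Γ| = 130/264 = 0.492
VSWR = (1 + |Γ|)/(1 − |Γ|) = 1.49/0.508

VSWR ≈ 2.94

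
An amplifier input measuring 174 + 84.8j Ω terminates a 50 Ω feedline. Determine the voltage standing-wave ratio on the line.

Γ = (Z_L − Z_0)/(Z_L + Z_0) = (124 + j84.8)/(224 + j84.8)
|Γ| = 150/240 = 0.627
VSWR = (1 + |Γ|)/(1 − |Γ|) = 1.63/0.373

VSWR ≈ 4.36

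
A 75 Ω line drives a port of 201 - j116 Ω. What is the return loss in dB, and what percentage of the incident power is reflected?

RL ≈ 4.85 dB; 32.7% of incident power reflected

Γ = (126 − j116)/(276 − j116), |Γ| = 0.572
RL = −20·log₁₀(0.572) = 4.85 dB
P_refl/P_inc = |Γ|² = 0.327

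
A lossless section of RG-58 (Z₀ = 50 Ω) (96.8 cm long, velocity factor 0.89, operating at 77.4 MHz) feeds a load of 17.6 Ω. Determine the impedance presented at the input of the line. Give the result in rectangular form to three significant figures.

Z_in ≈ 113 − j52.7 Ω

λ = v/f = 0.89·c / 77.4 MHz = 3.45 m
βl = 2π·l/λ = 2π × 0.281 = 101°
tan(βl) = tan(101°) = -5.13
Z_in = Z_0·(Z_L + jZ_0·tanβl)/(Z_0 + jZ_L·tanβl)
     = 50·(17.6 − j257)/(50 − j90.4)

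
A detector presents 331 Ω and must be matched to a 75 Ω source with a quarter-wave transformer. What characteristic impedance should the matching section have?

Z_qwt = √(Z_0·R_L) = √(75 × 331) = √24820

Z_qwt ≈ 158 Ω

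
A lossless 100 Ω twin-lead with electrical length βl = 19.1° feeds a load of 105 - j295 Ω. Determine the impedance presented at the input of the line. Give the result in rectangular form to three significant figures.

Z_in ≈ 27.9 − j134 Ω

tan(βl) = tan(19.1°) = 0.346
Z_in = Z_0·(Z_L + jZ_0·tanβl)/(Z_0 + jZ_L·tanβl)
     = 100·(105 − j260)/(202 + j36.4)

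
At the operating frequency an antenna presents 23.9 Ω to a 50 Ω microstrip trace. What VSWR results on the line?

VSWR ≈ 2.09

Γ = (23.9 − 50)/(23.9 + 50) = -0.353
VSWR = (1 + 0.353)/(1 − 0.353)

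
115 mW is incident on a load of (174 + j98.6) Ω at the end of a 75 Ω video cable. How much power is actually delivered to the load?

|Γ| = |(99 + j98.6)/(249 + j98.6)| = 0.522
|Γ|² = 0.272
P_refl = |Γ|²·P_inc = 31.3 mW, P_del = (1 − |Γ|²)·P_inc = 83.7 mW

P_delivered ≈ 83.7 mW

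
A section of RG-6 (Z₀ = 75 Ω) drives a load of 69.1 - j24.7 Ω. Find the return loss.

Γ = (-5.9 − j24.7)/(144.1 − j24.7), |Γ| = 0.174
RL = −20·log₁₀|Γ| = −20·log₁₀(0.174)

RL ≈ 15.2 dB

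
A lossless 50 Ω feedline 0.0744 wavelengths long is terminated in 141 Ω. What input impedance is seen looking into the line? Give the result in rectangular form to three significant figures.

βl = 2π × 0.0744 = 26.8°
tan(βl) = tan(26.8°) = 0.505
Z_in = Z_0·(Z_L + jZ_0·tanβl)/(Z_0 + jZ_L·tanβl)
     = 50·(141 + j25.2)/(50 + j71.2)

Z_in ≈ 58.5 − j58 Ω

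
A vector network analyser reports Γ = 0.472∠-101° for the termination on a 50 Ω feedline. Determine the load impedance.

Z_L = Z_0·(1 + Γ)/(1 − Γ) = 50·(0.91 − j0.463)/(1.09 + j0.463)

Z_L ≈ 27.7 − j33 Ω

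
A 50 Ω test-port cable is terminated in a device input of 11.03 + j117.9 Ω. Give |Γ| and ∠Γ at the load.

Γ ≈ 0.935 ∠ 45.7°

Γ = (Z_L − Z_0)/(Z_L + Z_0) = (-38.97 + j117.9)/(61.03 + j117.9)
|Γ| = 124/133 = 0.935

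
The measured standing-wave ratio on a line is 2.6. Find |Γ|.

|Γ| ≈ 0.444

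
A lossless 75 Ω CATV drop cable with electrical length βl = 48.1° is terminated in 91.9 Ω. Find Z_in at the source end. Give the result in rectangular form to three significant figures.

tan(βl) = tan(48.1°) = 1.11
Z_in = Z_0·(Z_L + jZ_0·tanβl)/(Z_0 + jZ_L·tanβl)
     = 75·(91.9 + j83.6)/(75 + j102)

Z_in ≈ 71.9 − j14.6 Ω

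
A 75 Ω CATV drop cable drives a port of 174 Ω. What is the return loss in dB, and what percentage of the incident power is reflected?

Γ = (174 − 75)/(174 + 75) = 0.398
RL = −20·log₁₀(0.398) = 8.01 dB
P_refl/P_inc = |Γ|² = 0.158

RL ≈ 8.01 dB; 15.8% of incident power reflected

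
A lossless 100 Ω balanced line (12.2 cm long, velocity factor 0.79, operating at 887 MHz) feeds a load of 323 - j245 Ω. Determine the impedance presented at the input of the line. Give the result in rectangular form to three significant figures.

λ = v/f = 0.79·c / 887 MHz = 0.267 m
βl = 2π·l/λ = 2π × 0.457 = 164°
tan(βl) = tan(164°) = -0.28
Z_in = Z_0·(Z_L + jZ_0·tanβl)/(Z_0 + jZ_L·tanβl)
     = 100·(323 − j273)/(31.5 − j90.3)

Z_in ≈ 381 + j225 Ω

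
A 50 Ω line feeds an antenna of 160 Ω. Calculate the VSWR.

VSWR ≈ 3.2

For a purely resistive load, VSWR = R_L/Z_0 or Z_0/R_L (whichever > 1) = 160/50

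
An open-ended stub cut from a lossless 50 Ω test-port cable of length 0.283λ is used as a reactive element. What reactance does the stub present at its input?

βl = 2π × 0.283 = 102°
tan(βl) = -4.75
For an open-ended stub, Z_in = −jZ_0·cot(βl) = −jZ_0/tan(βl)

X_in ≈ 10.5 Ω (inductive)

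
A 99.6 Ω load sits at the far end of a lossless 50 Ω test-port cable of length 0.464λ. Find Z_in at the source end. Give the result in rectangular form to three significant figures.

Z_in ≈ 86.7 + j28.2 Ω

βl = 2π × 0.464 = 167°
tan(βl) = tan(167°) = -0.23
Z_in = Z_0·(Z_L + jZ_0·tanβl)/(Z_0 + jZ_L·tanβl)
     = 50·(99.6 − j11.5)/(50 − j22.9)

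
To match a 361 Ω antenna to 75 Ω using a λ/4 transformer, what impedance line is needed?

Z_qwt = √(Z_0·R_L) = √(75 × 361) = √27080

Z_qwt ≈ 165 Ω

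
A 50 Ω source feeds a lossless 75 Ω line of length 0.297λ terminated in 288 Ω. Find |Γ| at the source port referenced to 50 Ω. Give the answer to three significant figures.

|Γ| ≈ 0.481

βl = 2π × 0.297 = 107°
tan(βl) = -3.29
Z_in = Z_0·(Z_L + jZ_0·tanβl)/(Z_0 + jZ_L·tanβl) = 21.2 + j21.1 Ω
Γ_s = (Z_in − Z_s)/(Z_in + Z_s) = (-28.8 + j21.1)/(71.2 + j21.1), |Γ_s| = 0.481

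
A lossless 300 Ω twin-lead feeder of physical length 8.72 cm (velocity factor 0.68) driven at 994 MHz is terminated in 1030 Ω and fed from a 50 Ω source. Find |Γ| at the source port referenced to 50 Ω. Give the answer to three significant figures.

λ = v/f = 0.68·c / 994 MHz = 0.205 m
βl = 2π·l/λ = 2π × 0.425 = 153°
tan(βl) = -0.51
Z_in = Z_0·(Z_L + jZ_0·tanβl)/(Z_0 + jZ_L·tanβl) = 319 + j406 Ω
Γ_s = (Z_in − Z_s)/(Z_in + Z_s) = (269 + j406)/(369 + j406), |Γ_s| = 0.888

|Γ| ≈ 0.888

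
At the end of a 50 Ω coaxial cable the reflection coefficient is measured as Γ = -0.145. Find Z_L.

Z_L ≈ 37.3 Ω

Z_L = Z_0·(1 + Γ)/(1 − Γ) = 50·(0.855)/(1.15)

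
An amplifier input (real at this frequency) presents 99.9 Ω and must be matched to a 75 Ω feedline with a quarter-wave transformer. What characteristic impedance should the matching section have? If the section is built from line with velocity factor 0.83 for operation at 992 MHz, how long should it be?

Z_qwt = √(Z_0·R_L) = √(75 × 99.9) = √7492
λ = 0.83·c/f = 0.251 m, so l = λ/4 = 0.0628 m

Z_qwt ≈ 86.6 Ω; length ≈ 6.28 cm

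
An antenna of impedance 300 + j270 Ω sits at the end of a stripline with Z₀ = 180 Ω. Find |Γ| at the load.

|Γ| ≈ 0.537

Γ = (Z_L − Z_0)/(Z_L + Z_0) = (120 + j270)/(480 + j270)
|Γ| = 295/551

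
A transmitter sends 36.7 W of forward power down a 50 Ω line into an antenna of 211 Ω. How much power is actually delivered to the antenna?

P_delivered ≈ 22.7 W

Γ = (211 − 50)/(211 + 50) = 0.617
|Γ|² = 0.381
P_refl = |Γ|²·P_inc = 14 W, P_del = (1 − |Γ|²)·P_inc = 22.7 W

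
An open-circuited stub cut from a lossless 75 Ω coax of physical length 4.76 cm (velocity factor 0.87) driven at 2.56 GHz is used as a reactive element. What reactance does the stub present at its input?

λ = v/f = 0.87·c / 2.56 GHz = 0.102 m
βl = 2π·l/λ = 2π × 0.467 = 168°
tan(βl) = -0.211
For an open-circuited stub, Z_in = −jZ_0·cot(βl) = −jZ_0/tan(βl)

X_in ≈ 355 Ω (inductive)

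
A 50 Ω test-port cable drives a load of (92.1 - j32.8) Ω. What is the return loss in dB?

Γ = (42.1 − j32.8)/(142.1 − j32.8), |Γ| = 0.366
RL = −20·log₁₀|Γ| = −20·log₁₀(0.366)

RL ≈ 8.73 dB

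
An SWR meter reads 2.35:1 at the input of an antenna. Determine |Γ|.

|Γ| = (S − 1)/(S + 1) = (2.35 − 1)/(2.35 + 1) = 1.35/3.35

|Γ| ≈ 0.403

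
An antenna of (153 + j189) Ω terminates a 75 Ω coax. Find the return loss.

Γ = (78 + j189)/(228 + j189), |Γ| = 0.69
RL = −20·log₁₀|Γ| = −20·log₁₀(0.69)

RL ≈ 3.22 dB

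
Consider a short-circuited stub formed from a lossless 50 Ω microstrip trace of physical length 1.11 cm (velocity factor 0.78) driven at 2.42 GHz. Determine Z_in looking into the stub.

Z_in ≈ +j44 Ω

λ = v/f = 0.78·c / 2.42 GHz = 0.0967 m
βl = 2π·l/λ = 2π × 0.115 = 41.3°
tan(βl) = 0.879
For a short-circuited stub, Z_in = jZ_0·tan(βl)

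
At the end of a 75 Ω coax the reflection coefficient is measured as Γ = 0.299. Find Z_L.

Z_L = Z_0·(1 + Γ)/(1 − Γ) = 75·(1.3)/(0.701)

Z_L ≈ 139 Ω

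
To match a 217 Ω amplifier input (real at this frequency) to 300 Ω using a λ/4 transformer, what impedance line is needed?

Z_qwt ≈ 255 Ω

Z_qwt = √(Z_0·R_L) = √(300 × 217) = √65100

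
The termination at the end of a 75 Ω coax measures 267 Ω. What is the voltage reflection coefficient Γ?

Γ = (Z_L − Z_0)/(Z_L + Z_0) = (267 − 75)/(267 + 75) = 192/342

Γ = 0.561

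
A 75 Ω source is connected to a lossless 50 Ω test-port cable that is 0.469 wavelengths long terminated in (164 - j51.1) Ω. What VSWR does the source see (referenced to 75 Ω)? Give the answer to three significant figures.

βl = 2π × 0.469 = 169°
tan(βl) = -0.197
Z_in = Z_0·(Z_L + jZ_0·tanβl)/(Z_0 + jZ_L·tanβl) = 161 + j54.4 Ω
Γ_s = (Z_in − Z_s)/(Z_in + Z_s) = (86.3 + j54.4)/(236 + j54.4), |Γ_s| = 0.421
VSWR = (1 + |Γ_s|)/(1 − |Γ_s|)

VSWR ≈ 2.45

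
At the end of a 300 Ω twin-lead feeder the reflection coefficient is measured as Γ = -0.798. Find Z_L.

Z_L ≈ 33.7 Ω

Z_L = Z_0·(1 + Γ)/(1 − Γ) = 300·(0.202)/(1.8)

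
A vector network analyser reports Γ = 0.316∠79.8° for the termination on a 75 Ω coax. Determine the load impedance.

Z_L ≈ 68.3 + j47.2 Ω

Z_L = Z_0·(1 + Γ)/(1 − Γ) = 75·(1.06 + j0.311)/(0.944 − j0.311)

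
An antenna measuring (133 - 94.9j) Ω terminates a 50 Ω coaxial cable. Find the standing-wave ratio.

Γ = (Z_L − Z_0)/(Z_L + Z_0) = (83 − j94.9)/(183 − j94.9)
|Γ| = 126/206 = 0.612
VSWR = (1 + |Γ|)/(1 − |Γ|) = 1.61/0.388

VSWR ≈ 4.15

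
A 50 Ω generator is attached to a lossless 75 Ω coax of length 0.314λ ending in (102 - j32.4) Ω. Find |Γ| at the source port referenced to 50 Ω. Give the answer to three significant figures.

|Γ| ≈ 0.298

βl = 2π × 0.314 = 113°
tan(βl) = -2.35
Z_in = Z_0·(Z_L + jZ_0·tanβl)/(Z_0 + jZ_L·tanβl) = 65.1 + j32.2 Ω
Γ_s = (Z_in − Z_s)/(Z_in + Z_s) = (15.1 + j32.2)/(115 + j32.2), |Γ_s| = 0.298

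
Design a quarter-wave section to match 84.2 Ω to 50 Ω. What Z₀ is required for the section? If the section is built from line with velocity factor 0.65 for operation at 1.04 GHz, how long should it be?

Z_qwt = √(Z_0·R_L) = √(50 × 84.2) = √4210
λ = 0.65·c/f = 0.188 m, so l = λ/4 = 0.0469 m

Z_qwt ≈ 64.9 Ω; length ≈ 4.69 cm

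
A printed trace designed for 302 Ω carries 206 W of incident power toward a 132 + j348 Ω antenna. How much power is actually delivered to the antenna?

|Γ| = |(-170 + j348)/(434 + j348)| = 0.696
|Γ|² = 0.485
P_refl = |Γ|²·P_inc = 99.9 W, P_del = (1 − |Γ|²)·P_inc = 106 W

P_delivered ≈ 106 W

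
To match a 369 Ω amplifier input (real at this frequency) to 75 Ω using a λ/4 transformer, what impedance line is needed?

Z_qwt ≈ 166 Ω

Z_qwt = √(Z_0·R_L) = √(75 × 369) = √27680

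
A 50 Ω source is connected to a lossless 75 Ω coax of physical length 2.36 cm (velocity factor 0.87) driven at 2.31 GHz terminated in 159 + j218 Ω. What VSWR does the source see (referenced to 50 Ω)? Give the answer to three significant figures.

VSWR ≈ 5.47

λ = v/f = 0.87·c / 2.31 GHz = 0.113 m
βl = 2π·l/λ = 2π × 0.209 = 75.2°
tan(βl) = 3.78
Z_in = Z_0·(Z_L + jZ_0·tanβl)/(Z_0 + jZ_L·tanβl) = 14.8 − j38.3 Ω
Γ_s = (Z_in − Z_s)/(Z_in + Z_s) = (-35.2 − j38.3)/(64.8 − j38.3), |Γ_s| = 0.691
VSWR = (1 + |Γ_s|)/(1 − |Γ_s|)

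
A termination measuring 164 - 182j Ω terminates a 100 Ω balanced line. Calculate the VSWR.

Γ = (Z_L − Z_0)/(Z_L + Z_0) = (64 − j182)/(264 − j182)
|Γ| = 193/321 = 0.602
VSWR = (1 + |Γ|)/(1 − |Γ|) = 1.6/0.398

VSWR ≈ 4.02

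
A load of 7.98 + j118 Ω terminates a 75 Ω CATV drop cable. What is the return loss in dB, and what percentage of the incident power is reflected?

RL ≈ 0.531 dB; 88.5% of incident power reflected

Γ = (-67.02 + j118)/(82.98 + j118), |Γ| = 0.941
RL = −20·log₁₀(0.941) = 0.531 dB
P_refl/P_inc = |Γ|² = 0.885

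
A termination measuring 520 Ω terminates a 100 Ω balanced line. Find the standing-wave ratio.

VSWR ≈ 5.2

Γ = (520 − 100)/(520 + 100) = 0.677
VSWR = (1 + 0.677)/(1 − 0.677)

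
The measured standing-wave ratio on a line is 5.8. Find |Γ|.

|Γ| ≈ 0.706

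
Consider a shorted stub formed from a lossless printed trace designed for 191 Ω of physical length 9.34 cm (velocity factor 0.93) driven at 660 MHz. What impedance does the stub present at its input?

λ = v/f = 0.93·c / 660 MHz = 0.423 m
βl = 2π·l/λ = 2π × 0.221 = 79.5°
tan(βl) = 5.42
For a shorted stub, Z_in = jZ_0·tan(βl)

Z_in ≈ +j1030 Ω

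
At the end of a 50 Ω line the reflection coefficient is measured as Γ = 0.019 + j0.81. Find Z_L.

Z_L = Z_0·(1 + Γ)/(1 − Γ) = 50·(1.02 + j0.81)/(0.981 − j0.81)

Z_L ≈ 10.6 + j50 Ω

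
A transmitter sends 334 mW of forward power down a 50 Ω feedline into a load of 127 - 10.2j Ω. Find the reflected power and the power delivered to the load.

|Γ| = |(77 − j10.2)/(177 − j10.2)| = 0.438
|Γ|² = 0.192
P_refl = |Γ|²·P_inc = 64.1 mW, P_del = (1 − |Γ|²)·P_inc = 270 mW

P_reflected ≈ 64.1 mW; P_delivered ≈ 270 mW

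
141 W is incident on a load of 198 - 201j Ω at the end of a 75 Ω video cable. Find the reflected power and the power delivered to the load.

P_reflected ≈ 68.1 W; P_delivered ≈ 72.9 W

|Γ| = |(123 − j201)/(273 − j201)| = 0.695
|Γ|² = 0.483
P_refl = |Γ|²·P_inc = 68.1 W, P_del = (1 − |Γ|²)·P_inc = 72.9 W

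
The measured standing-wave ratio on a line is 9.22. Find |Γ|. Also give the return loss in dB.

|Γ| = (S − 1)/(S + 1) = (9.22 − 1)/(9.22 + 1) = 8.22/10.2
RL = −20·log₁₀|Γ| = −20·log₁₀(0.804)

|Γ| ≈ 0.804; return loss ≈ 1.89 dB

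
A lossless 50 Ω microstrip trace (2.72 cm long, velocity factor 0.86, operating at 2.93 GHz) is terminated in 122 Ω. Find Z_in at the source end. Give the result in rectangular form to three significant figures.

λ = v/f = 0.86·c / 2.93 GHz = 0.0881 m
βl = 2π·l/λ = 2π × 0.309 = 111°
tan(βl) = tan(111°) = -2.58
Z_in = Z_0·(Z_L + jZ_0·tanβl)/(Z_0 + jZ_L·tanβl)
     = 50·(122 − j129)/(50 − j314)

Z_in ≈ 23 + j15.7 Ω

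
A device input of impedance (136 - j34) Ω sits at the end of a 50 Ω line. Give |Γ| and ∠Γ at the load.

Γ = (Z_L − Z_0)/(Z_L + Z_0) = (86 − j34)/(186 − j34)
|Γ| = 92.5/189 = 0.489

Γ ≈ 0.489 ∠ -11.2°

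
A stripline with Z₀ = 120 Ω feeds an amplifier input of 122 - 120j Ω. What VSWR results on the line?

VSWR ≈ 2.6

Γ = (Z_L − Z_0)/(Z_L + Z_0) = (2 − j120)/(242 − j120)
|Γ| = 120/270 = 0.444
VSWR = (1 + |Γ|)/(1 − |Γ|) = 1.44/0.556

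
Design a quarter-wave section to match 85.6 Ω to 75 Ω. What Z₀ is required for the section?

Z_qwt ≈ 80.1 Ω

Z_qwt = √(Z_0·R_L) = √(75 × 85.6) = √6420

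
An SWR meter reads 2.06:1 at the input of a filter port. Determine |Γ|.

|Γ| = (S − 1)/(S + 1) = (2.06 − 1)/(2.06 + 1) = 1.06/3.06

|Γ| ≈ 0.346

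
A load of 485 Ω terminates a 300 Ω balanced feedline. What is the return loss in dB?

RL ≈ 12.6 dB

Γ = (485 − 300)/(485 + 300) = 0.236
RL = −20·log₁₀|Γ| = −20·log₁₀(0.236)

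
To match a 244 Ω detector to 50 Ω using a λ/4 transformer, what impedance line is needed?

Z_qwt = √(Z_0·R_L) = √(50 × 244) = √12200

Z_qwt ≈ 110 Ω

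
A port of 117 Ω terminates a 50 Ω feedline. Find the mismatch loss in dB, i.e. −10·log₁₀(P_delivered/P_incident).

mismatch loss ≈ 0.762 dB

Γ = (117 − 50)/(117 + 50) = 0.401
|Γ|² = 0.161, so P_del/P_inc = 1 − |Γ|² = 0.839
ML = −10·log₁₀(1 − |Γ|²)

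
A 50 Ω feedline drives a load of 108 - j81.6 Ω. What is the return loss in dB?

Γ = (58 − j81.6)/(158 − j81.6), |Γ| = 0.563
RL = −20·log₁₀|Γ| = −20·log₁₀(0.563)

RL ≈ 4.99 dB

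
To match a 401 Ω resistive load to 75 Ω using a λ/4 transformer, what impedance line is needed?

Z_qwt = √(Z_0·R_L) = √(75 × 401) = √30080

Z_qwt ≈ 173 Ω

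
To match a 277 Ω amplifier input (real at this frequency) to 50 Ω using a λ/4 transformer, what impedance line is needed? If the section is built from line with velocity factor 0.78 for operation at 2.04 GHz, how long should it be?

Z_qwt ≈ 118 Ω; length ≈ 2.87 cm

Z_qwt = √(Z_0·R_L) = √(50 × 277) = √13850
λ = 0.78·c/f = 0.115 m, so l = λ/4 = 0.0287 m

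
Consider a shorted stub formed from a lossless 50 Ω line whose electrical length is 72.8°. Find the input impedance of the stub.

Z_in ≈ +j162 Ω

tan(βl) = 3.23
For a shorted stub, Z_in = jZ_0·tan(βl)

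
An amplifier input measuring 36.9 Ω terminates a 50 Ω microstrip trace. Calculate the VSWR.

VSWR ≈ 1.36

For a purely resistive load, VSWR = R_L/Z_0 or Z_0/R_L (whichever > 1) = 50/36.9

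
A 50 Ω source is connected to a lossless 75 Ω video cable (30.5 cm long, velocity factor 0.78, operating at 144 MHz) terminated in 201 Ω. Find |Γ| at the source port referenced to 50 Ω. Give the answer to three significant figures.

|Γ| ≈ 0.368

λ = v/f = 0.78·c / 144 MHz = 1.62 m
βl = 2π·l/λ = 2π × 0.188 = 67.6°
tan(βl) = 2.42
Z_in = Z_0·(Z_L + jZ_0·tanβl)/(Z_0 + jZ_L·tanβl) = 32 − j26 Ω
Γ_s = (Z_in − Z_s)/(Z_in + Z_s) = (-18 − j26)/(82 − j26), |Γ_s| = 0.368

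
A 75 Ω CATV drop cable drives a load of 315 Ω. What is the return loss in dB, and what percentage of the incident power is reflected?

RL ≈ 4.22 dB; 37.9% of incident power reflected

Γ = (315 − 75)/(315 + 75) = 0.615
RL = −20·log₁₀(0.615) = 4.22 dB
P_refl/P_inc = |Γ|² = 0.379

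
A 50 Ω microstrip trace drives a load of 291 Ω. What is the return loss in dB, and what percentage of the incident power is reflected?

RL ≈ 3.01 dB; 49.9% of incident power reflected

Γ = (291 − 50)/(291 + 50) = 0.707
RL = −20·log₁₀(0.707) = 3.01 dB
P_refl/P_inc = |Γ|² = 0.499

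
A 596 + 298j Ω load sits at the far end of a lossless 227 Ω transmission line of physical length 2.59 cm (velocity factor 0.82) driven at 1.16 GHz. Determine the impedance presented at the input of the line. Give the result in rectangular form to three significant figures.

Z_in ≈ 177 − j254 Ω

λ = v/f = 0.82·c / 1.16 GHz = 0.212 m
βl = 2π·l/λ = 2π × 0.122 = 44°
tan(βl) = tan(44°) = 0.965
Z_in = Z_0·(Z_L + jZ_0·tanβl)/(Z_0 + jZ_L·tanβl)
     = 227·(596 + j517)/(-60.4 + j575)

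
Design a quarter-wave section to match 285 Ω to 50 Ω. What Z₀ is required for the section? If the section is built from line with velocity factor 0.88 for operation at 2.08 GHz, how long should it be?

Z_qwt = √(Z_0·R_L) = √(50 × 285) = √14250
λ = 0.88·c/f = 0.127 m, so l = λ/4 = 0.0317 m

Z_qwt ≈ 119 Ω; length ≈ 3.17 cm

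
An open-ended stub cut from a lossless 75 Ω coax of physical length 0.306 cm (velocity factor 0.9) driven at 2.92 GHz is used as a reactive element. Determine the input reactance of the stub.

X_in ≈ -355 Ω (capacitive)

λ = v/f = 0.9·c / 2.92 GHz = 0.0925 m
βl = 2π·l/λ = 2π × 0.0331 = 11.9°
tan(βl) = 0.211
For an open-ended stub, Z_in = −jZ_0·cot(βl) = −jZ_0/tan(βl)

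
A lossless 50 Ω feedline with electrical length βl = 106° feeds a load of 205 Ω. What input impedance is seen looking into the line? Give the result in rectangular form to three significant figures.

tan(βl) = tan(106°) = -3.49
Z_in = Z_0·(Z_L + jZ_0·tanβl)/(Z_0 + jZ_L·tanβl)
     = 50·(205 − j174)/(50 − j715)

Z_in ≈ 13.1 + j13.4 Ω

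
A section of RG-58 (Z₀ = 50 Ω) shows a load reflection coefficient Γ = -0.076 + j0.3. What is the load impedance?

Z_L = Z_0·(1 + Γ)/(1 − Γ) = 50·(0.924 + j0.3)/(1.08 − j0.3)

Z_L ≈ 36.2 + j24 Ω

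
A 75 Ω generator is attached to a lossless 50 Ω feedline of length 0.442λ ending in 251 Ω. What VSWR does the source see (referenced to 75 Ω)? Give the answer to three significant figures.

VSWR ≈ 3.9

βl = 2π × 0.442 = 159°
tan(βl) = -0.381
Z_in = Z_0·(Z_L + jZ_0·tanβl)/(Z_0 + jZ_L·tanβl) = 61.6 + j98.9 Ω
Γ_s = (Z_in − Z_s)/(Z_in + Z_s) = (-13.4 + j98.9)/(137 + j98.9), |Γ_s| = 0.592
VSWR = (1 + |Γ_s|)/(1 − |Γ_s|)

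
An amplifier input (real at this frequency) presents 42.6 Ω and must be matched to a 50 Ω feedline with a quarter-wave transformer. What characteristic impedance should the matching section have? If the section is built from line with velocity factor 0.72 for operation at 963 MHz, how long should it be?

Z_qwt = √(Z_0·R_L) = √(50 × 42.6) = √2130
λ = 0.72·c/f = 0.224 m, so l = λ/4 = 0.0561 m

Z_qwt ≈ 46.2 Ω; length ≈ 5.61 cm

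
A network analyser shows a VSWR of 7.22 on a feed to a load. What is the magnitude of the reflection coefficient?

|Γ| = (S − 1)/(S + 1) = (7.22 − 1)/(7.22 + 1) = 6.22/8.22

|Γ| ≈ 0.757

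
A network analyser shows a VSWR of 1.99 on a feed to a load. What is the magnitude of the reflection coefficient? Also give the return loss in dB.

|Γ| ≈ 0.331; return loss ≈ 9.6 dB

|Γ| = (S − 1)/(S + 1) = (1.99 − 1)/(1.99 + 1) = 0.99/2.99
RL = −20·log₁₀|Γ| = −20·log₁₀(0.331)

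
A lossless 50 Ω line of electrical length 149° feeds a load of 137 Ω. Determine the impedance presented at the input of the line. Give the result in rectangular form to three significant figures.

Z_in ≈ 50.3 + j52.7 Ω

tan(βl) = tan(149°) = -0.601
Z_in = Z_0·(Z_L + jZ_0·tanβl)/(Z_0 + jZ_L·tanβl)
     = 50·(137 − j30)/(50 − j82.3)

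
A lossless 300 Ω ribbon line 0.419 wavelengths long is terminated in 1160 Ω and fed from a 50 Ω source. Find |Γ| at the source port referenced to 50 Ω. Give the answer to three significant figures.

|Γ| ≈ 0.896

βl = 2π × 0.419 = 151°
tan(βl) = -0.558
Z_in = Z_0·(Z_L + jZ_0·tanβl)/(Z_0 + jZ_L·tanβl) = 269 + j413 Ω
Γ_s = (Z_in − Z_s)/(Z_in + Z_s) = (219 + j413)/(319 + j413), |Γ_s| = 0.896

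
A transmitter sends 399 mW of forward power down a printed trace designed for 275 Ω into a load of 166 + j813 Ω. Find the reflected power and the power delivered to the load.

|Γ| = |(-109 + j813)/(441 + j813)| = 0.887
|Γ|² = 0.787
P_refl = |Γ|²·P_inc = 314 mW, P_del = (1 − |Γ|²)·P_inc = 85.2 mW

P_reflected ≈ 314 mW; P_delivered ≈ 85.2 mW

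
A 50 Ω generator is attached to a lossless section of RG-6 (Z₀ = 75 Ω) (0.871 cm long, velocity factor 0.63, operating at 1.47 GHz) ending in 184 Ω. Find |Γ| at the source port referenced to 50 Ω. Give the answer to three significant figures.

λ = v/f = 0.63·c / 1.47 GHz = 0.129 m
βl = 2π·l/λ = 2π × 0.0677 = 24.4°
tan(βl) = 0.453
Z_in = Z_0·(Z_L + jZ_0·tanβl)/(Z_0 + jZ_L·tanβl) = 99.2 − j76.3 Ω
Γ_s = (Z_in − Z_s)/(Z_in + Z_s) = (49.2 − j76.3)/(149 − j76.3), |Γ_s| = 0.542

|Γ| ≈ 0.542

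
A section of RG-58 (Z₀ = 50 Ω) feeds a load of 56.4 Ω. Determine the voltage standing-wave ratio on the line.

Γ = (56.4 − 50)/(56.4 + 50) = 0.0602
VSWR = (1 + 0.0602)/(1 − 0.0602)

VSWR ≈ 1.13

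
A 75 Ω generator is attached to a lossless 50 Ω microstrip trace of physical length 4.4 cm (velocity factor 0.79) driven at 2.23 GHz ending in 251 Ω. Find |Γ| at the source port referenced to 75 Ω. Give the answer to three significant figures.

|Γ| ≈ 0.635

λ = v/f = 0.79·c / 2.23 GHz = 0.106 m
βl = 2π·l/λ = 2π × 0.414 = 149°
tan(βl) = -0.6
Z_in = Z_0·(Z_L + jZ_0·tanβl)/(Z_0 + jZ_L·tanβl) = 33.9 + j72.1 Ω
Γ_s = (Z_in − Z_s)/(Z_in + Z_s) = (-41.1 + j72.1)/(109 + j72.1), |Γ_s| = 0.635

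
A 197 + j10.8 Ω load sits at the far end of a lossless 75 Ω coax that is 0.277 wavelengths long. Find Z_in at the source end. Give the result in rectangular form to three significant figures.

βl = 2π × 0.277 = 99.7°
tan(βl) = tan(99.7°) = -5.84
Z_in = Z_0·(Z_L + jZ_0·tanβl)/(Z_0 + jZ_L·tanβl)
     = 75·(197 − j427)/(138 − j1150)

Z_in ≈ 29 + j9.37 Ω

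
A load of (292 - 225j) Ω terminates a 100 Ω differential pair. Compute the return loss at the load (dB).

RL ≈ 3.68 dB

Γ = (192 − j225)/(392 − j225), |Γ| = 0.654
RL = −20·log₁₀|Γ| = −20·log₁₀(0.654)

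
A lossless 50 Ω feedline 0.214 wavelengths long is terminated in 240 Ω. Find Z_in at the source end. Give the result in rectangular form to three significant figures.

Z_in ≈ 10.9 − j11 Ω

βl = 2π × 0.214 = 77°
tan(βl) = tan(77°) = 4.35
Z_in = Z_0·(Z_L + jZ_0·tanβl)/(Z_0 + jZ_L·tanβl)
     = 50·(240 + j217)/(50 + j1040)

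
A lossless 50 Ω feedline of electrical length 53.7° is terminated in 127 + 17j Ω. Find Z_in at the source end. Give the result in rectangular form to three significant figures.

Z_in ≈ 29.6 − j32.1 Ω

tan(βl) = tan(53.7°) = 1.36
Z_in = Z_0·(Z_L + jZ_0·tanβl)/(Z_0 + jZ_L·tanβl)
     = 50·(127 + j85.1)/(26.9 + j173)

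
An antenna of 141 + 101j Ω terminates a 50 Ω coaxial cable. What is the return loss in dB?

Γ = (91 + j101)/(191 + j101), |Γ| = 0.629
RL = −20·log₁₀|Γ| = −20·log₁₀(0.629)

RL ≈ 4.02 dB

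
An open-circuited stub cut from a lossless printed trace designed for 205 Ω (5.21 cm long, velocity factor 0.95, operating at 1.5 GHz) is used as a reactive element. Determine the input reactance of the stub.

λ = v/f = 0.95·c / 1.5 GHz = 0.19 m
βl = 2π·l/λ = 2π × 0.274 = 98.7°
tan(βl) = -6.52
For an open-circuited stub, Z_in = −jZ_0·cot(βl) = −jZ_0/tan(βl)

X_in ≈ 31.4 Ω (inductive)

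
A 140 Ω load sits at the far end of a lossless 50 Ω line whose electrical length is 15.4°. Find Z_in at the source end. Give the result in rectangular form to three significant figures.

tan(βl) = tan(15.4°) = 0.275
Z_in = Z_0·(Z_L + jZ_0·tanβl)/(Z_0 + jZ_L·tanβl)
     = 50·(140 + j13.8)/(50 + j38.6)

Z_in ≈ 94.4 − j59.1 Ω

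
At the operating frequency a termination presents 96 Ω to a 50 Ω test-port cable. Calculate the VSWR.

VSWR ≈ 1.92

Γ = (96 − 50)/(96 + 50) = 0.315
VSWR = (1 + 0.315)/(1 − 0.315)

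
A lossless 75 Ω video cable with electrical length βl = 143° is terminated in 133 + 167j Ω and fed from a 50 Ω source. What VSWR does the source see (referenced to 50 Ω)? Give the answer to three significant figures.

tan(βl) = -0.754
Z_in = Z_0·(Z_L + jZ_0·tanβl)/(Z_0 + jZ_L·tanβl) = 23.3 + j52.9 Ω
Γ_s = (Z_in − Z_s)/(Z_in + Z_s) = (-26.7 + j52.9)/(73.3 + j52.9), |Γ_s| = 0.656
VSWR = (1 + |Γ_s|)/(1 − |Γ_s|)

VSWR ≈ 4.81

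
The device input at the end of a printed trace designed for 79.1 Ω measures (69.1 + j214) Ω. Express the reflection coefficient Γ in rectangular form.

Γ ≈ 0.654 + j0.5

Γ = (Z_L − Z_0)/(Z_L + Z_0) = (-10 + j214)/(148.2 + j214)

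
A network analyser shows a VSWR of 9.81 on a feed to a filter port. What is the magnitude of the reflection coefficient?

|Γ| ≈ 0.815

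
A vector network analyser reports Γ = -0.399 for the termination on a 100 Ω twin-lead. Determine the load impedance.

Z_L ≈ 43 Ω

Z_L = Z_0·(1 + Γ)/(1 − Γ) = 100·(0.601)/(1.4)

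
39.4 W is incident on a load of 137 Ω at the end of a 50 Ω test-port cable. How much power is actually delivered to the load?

Γ = (137 − 50)/(137 + 50) = 0.465
|Γ|² = 0.216
P_refl = |Γ|²·P_inc = 8.53 W, P_del = (1 − |Γ|²)·P_inc = 30.9 W

P_delivered ≈ 30.9 W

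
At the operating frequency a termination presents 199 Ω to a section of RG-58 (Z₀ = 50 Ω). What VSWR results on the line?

VSWR ≈ 3.98

Γ = (199 − 50)/(199 + 50) = 0.598
VSWR = (1 + 0.598)/(1 − 0.598)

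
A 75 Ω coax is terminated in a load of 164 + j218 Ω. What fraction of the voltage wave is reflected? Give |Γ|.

Γ = (Z_L − Z_0)/(Z_L + Z_0) = (89 + j218)/(239 + j218)
|Γ| = 235/323

|Γ| ≈ 0.728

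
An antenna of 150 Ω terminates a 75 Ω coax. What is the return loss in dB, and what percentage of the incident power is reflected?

Γ = (150 − 75)/(150 + 75) = 0.333
RL = −20·log₁₀(0.333) = 9.54 dB
P_refl/P_inc = |Γ|² = 0.111

RL ≈ 9.54 dB; 11.1% of incident power reflected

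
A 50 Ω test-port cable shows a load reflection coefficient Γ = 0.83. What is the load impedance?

Z_L = Z_0·(1 + Γ)/(1 − Γ) = 50·(1.83)/(0.17)

Z_L ≈ 538 Ω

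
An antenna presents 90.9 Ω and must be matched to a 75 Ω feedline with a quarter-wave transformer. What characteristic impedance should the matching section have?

Z_qwt = √(Z_0·R_L) = √(75 × 90.9) = √6818

Z_qwt ≈ 82.6 Ω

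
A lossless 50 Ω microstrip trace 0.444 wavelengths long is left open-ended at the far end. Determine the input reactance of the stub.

X_in ≈ 136 Ω (inductive)

βl = 2π × 0.444 = 160°
tan(βl) = -0.367
For an open-ended stub, Z_in = −jZ_0·cot(βl) = −jZ_0/tan(βl)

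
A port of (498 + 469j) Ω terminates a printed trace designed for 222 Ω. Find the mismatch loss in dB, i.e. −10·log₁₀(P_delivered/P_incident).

mismatch loss ≈ 2.23 dB

Γ = (276 + j469)/(720 + j469), |Γ| = 0.633
|Γ|² = 0.401, so P_del/P_inc = 1 − |Γ|² = 0.599
ML = −10·log₁₀(1 − |Γ|²)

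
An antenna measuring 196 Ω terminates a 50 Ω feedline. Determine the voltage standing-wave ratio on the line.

VSWR ≈ 3.92

Γ = (196 − 50)/(196 + 50) = 0.593
VSWR = (1 + 0.593)/(1 − 0.593)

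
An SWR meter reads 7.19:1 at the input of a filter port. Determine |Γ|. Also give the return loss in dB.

|Γ| = (S − 1)/(S + 1) = (7.19 − 1)/(7.19 + 1) = 6.19/8.19
RL = −20·log₁₀|Γ| = −20·log₁₀(0.756)

|Γ| ≈ 0.756; return loss ≈ 2.43 dB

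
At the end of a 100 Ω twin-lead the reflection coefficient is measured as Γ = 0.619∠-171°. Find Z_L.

Z_L ≈ 23.7 − j7.43 Ω

Z_L = Z_0·(1 + Γ)/(1 − Γ) = 100·(0.389 − j0.0968)/(1.61 + j0.0968)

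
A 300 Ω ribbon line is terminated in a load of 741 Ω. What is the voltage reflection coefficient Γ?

Γ = 0.424

Γ = (Z_L − Z_0)/(Z_L + Z_0) = (741 − 300)/(741 + 300) = 441/1041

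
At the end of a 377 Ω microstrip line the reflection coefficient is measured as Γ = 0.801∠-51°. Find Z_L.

Z_L = Z_0·(1 + Γ)/(1 − Γ) = 377·(1.5 − j0.622)/(0.496 + j0.622)

Z_L ≈ 213 − j741 Ω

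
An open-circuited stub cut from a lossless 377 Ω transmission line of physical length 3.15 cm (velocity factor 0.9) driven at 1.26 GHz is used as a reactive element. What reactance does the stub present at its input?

X_in ≈ -285 Ω (capacitive)

λ = v/f = 0.9·c / 1.26 GHz = 0.214 m
βl = 2π·l/λ = 2π × 0.147 = 52.9°
tan(βl) = 1.32
For an open-circuited stub, Z_in = −jZ_0·cot(βl) = −jZ_0/tan(βl)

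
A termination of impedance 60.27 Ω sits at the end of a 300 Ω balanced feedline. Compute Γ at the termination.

Γ = -0.665

Γ = (Z_L − Z_0)/(Z_L + Z_0) = (60.27 − 300)/(60.27 + 300) = -239.7/360.3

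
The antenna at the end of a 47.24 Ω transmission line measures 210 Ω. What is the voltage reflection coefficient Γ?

Γ = (Z_L − Z_0)/(Z_L + Z_0) = (210 − 47.24)/(210 + 47.24) = 162.8/257.2

Γ = 0.633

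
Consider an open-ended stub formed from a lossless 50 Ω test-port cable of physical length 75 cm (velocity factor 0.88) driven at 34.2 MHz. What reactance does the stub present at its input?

λ = v/f = 0.88·c / 34.2 MHz = 7.72 m
βl = 2π·l/λ = 2π × 0.0972 = 35°
tan(βl) = 0.7
For an open-ended stub, Z_in = −jZ_0·cot(βl) = −jZ_0/tan(βl)

X_in ≈ -71.5 Ω (capacitive)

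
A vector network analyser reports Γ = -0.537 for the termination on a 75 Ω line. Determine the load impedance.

Z_L ≈ 22.6 Ω

Z_L = Z_0·(1 + Γ)/(1 − Γ) = 75·(0.463)/(1.54)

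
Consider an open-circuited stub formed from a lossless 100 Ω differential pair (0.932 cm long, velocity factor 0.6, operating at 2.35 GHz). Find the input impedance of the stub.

λ = v/f = 0.6·c / 2.35 GHz = 0.0766 m
βl = 2π·l/λ = 2π × 0.122 = 43.8°
tan(βl) = 0.959
For an open-circuited stub, Z_in = −jZ_0·cot(βl) = −jZ_0/tan(βl)

Z_in ≈ −j104 Ω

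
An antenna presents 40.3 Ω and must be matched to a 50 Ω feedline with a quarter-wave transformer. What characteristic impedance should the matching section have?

Z_qwt = √(Z_0·R_L) = √(50 × 40.3) = √2015

Z_qwt ≈ 44.9 Ω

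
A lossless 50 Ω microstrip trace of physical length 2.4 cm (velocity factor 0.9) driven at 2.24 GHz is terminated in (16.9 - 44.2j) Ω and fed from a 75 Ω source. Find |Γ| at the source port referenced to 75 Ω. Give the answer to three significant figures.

|Γ| ≈ 0.754

λ = v/f = 0.9·c / 2.24 GHz = 0.121 m
βl = 2π·l/λ = 2π × 0.199 = 71.7°
tan(βl) = 3.02
Z_in = Z_0·(Z_L + jZ_0·tanβl)/(Z_0 + jZ_L·tanβl) = 11.8 + j25.8 Ω
Γ_s = (Z_in − Z_s)/(Z_in + Z_s) = (-63.2 + j25.8)/(86.8 + j25.8), |Γ_s| = 0.754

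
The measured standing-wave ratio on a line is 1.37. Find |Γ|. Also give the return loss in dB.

|Γ| ≈ 0.156; return loss ≈ 16.1 dB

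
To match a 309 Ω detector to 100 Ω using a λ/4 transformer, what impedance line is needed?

Z_qwt = √(Z_0·R_L) = √(100 × 309) = √30900

Z_qwt ≈ 176 Ω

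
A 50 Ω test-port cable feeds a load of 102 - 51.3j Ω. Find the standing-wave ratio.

Γ = (Z_L − Z_0)/(Z_L + Z_0) = (52 − j51.3)/(152 − j51.3)
|Γ| = 73/160 = 0.455
VSWR = (1 + |Γ|)/(1 − |Γ|) = 1.46/0.545

VSWR ≈ 2.67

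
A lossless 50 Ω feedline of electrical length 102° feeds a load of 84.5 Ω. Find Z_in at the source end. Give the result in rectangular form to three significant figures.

Z_in ≈ 30.4 + j6.8 Ω

tan(βl) = tan(102°) = -4.7
Z_in = Z_0·(Z_L + jZ_0·tanβl)/(Z_0 + jZ_L·tanβl)
     = 50·(84.5 − j235)/(50 − j398)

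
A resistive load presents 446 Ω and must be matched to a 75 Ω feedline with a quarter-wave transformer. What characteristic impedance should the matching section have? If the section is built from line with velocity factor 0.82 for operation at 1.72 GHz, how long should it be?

Z_qwt ≈ 183 Ω; length ≈ 3.58 cm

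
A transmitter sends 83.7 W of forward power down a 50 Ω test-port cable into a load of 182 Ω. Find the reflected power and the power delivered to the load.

Γ = (182 − 50)/(182 + 50) = 0.569
|Γ|² = 0.324
P_refl = |Γ|²·P_inc = 27.1 W, P_del = (1 − |Γ|²)·P_inc = 56.6 W

P_reflected ≈ 27.1 W; P_delivered ≈ 56.6 W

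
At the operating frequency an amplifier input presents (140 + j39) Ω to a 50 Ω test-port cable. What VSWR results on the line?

VSWR ≈ 3.05

Γ = (Z_L − Z_0)/(Z_L + Z_0) = (90 + j39)/(190 + j39)
|Γ| = 98.1/194 = 0.506
VSWR = (1 + |Γ|)/(1 − |Γ|) = 1.51/0.494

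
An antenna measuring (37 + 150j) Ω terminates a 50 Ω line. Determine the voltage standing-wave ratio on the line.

VSWR ≈ 14.2

Γ = (Z_L − Z_0)/(Z_L + Z_0) = (-13 + j150)/(87 + j150)
|Γ| = 151/173 = 0.868
VSWR = (1 + |Γ|)/(1 − |Γ|) = 1.87/0.132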